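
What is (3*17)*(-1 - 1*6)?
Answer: -357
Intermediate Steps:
(3*17)*(-1 - 1*6) = 51*(-1 - 6) = 51*(-7) = -357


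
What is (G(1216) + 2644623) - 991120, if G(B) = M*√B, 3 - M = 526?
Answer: 1653503 - 4184*√19 ≈ 1.6353e+6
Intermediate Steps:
M = -523 (M = 3 - 1*526 = 3 - 526 = -523)
G(B) = -523*√B
(G(1216) + 2644623) - 991120 = (-4184*√19 + 2644623) - 991120 = (2644623 - 4184*√19) - 991120 = 1653503 - 4184*√19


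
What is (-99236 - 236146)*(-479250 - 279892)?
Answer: 254602562244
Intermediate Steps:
(-99236 - 236146)*(-479250 - 279892) = -335382*(-759142) = 254602562244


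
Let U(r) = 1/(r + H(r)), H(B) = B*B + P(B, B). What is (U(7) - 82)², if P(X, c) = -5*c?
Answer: 2961841/441 ≈ 6716.2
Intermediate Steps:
H(B) = B² - 5*B (H(B) = B*B - 5*B = B² - 5*B)
U(r) = 1/(r + r*(-5 + r))
(U(7) - 82)² = (1/(7*(-4 + 7)) - 82)² = ((⅐)/3 - 82)² = ((⅐)*(⅓) - 82)² = (1/21 - 82)² = (-1721/21)² = 2961841/441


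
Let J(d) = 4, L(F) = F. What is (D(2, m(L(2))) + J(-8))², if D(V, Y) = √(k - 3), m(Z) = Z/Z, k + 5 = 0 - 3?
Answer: (4 + I*√11)² ≈ 5.0 + 26.533*I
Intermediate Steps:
k = -8 (k = -5 + (0 - 3) = -5 - 3 = -8)
m(Z) = 1
D(V, Y) = I*√11 (D(V, Y) = √(-8 - 3) = √(-11) = I*√11)
(D(2, m(L(2))) + J(-8))² = (I*√11 + 4)² = (4 + I*√11)²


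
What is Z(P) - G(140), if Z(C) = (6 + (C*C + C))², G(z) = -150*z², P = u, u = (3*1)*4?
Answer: 2966244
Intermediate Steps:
u = 12 (u = 3*4 = 12)
P = 12
Z(C) = (6 + C + C²)² (Z(C) = (6 + (C² + C))² = (6 + (C + C²))² = (6 + C + C²)²)
Z(P) - G(140) = (6 + 12 + 12²)² - (-150)*140² = (6 + 12 + 144)² - (-150)*19600 = 162² - 1*(-2940000) = 26244 + 2940000 = 2966244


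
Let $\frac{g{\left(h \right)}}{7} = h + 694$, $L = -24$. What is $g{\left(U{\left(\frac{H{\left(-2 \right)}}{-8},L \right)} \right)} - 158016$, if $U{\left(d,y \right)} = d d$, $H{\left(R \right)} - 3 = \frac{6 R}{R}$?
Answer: $- \frac{9801545}{64} \approx -1.5315 \cdot 10^{5}$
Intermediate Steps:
$H{\left(R \right)} = 9$ ($H{\left(R \right)} = 3 + \frac{6 R}{R} = 3 + 6 = 9$)
$U{\left(d,y \right)} = d^{2}$
$g{\left(h \right)} = 4858 + 7 h$ ($g{\left(h \right)} = 7 \left(h + 694\right) = 7 \left(694 + h\right) = 4858 + 7 h$)
$g{\left(U{\left(\frac{H{\left(-2 \right)}}{-8},L \right)} \right)} - 158016 = \left(4858 + 7 \left(\frac{9}{-8}\right)^{2}\right) - 158016 = \left(4858 + 7 \left(9 \left(- \frac{1}{8}\right)\right)^{2}\right) - 158016 = \left(4858 + 7 \left(- \frac{9}{8}\right)^{2}\right) - 158016 = \left(4858 + 7 \cdot \frac{81}{64}\right) - 158016 = \left(4858 + \frac{567}{64}\right) - 158016 = \frac{311479}{64} - 158016 = - \frac{9801545}{64}$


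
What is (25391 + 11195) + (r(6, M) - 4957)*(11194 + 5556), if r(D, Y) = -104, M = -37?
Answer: -84735164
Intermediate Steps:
(25391 + 11195) + (r(6, M) - 4957)*(11194 + 5556) = (25391 + 11195) + (-104 - 4957)*(11194 + 5556) = 36586 - 5061*16750 = 36586 - 84771750 = -84735164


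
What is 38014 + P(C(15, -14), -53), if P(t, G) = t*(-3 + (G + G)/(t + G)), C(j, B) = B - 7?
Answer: 1407736/37 ≈ 38047.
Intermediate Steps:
C(j, B) = -7 + B
P(t, G) = t*(-3 + 2*G/(G + t)) (P(t, G) = t*(-3 + (2*G)/(G + t)) = t*(-3 + 2*G/(G + t)))
38014 + P(C(15, -14), -53) = 38014 - (-7 - 14)*(-53 + 3*(-7 - 14))/(-53 + (-7 - 14)) = 38014 - 1*(-21)*(-53 + 3*(-21))/(-53 - 21) = 38014 - 1*(-21)*(-53 - 63)/(-74) = 38014 - 1*(-21)*(-1/74)*(-116) = 38014 + 1218/37 = 1407736/37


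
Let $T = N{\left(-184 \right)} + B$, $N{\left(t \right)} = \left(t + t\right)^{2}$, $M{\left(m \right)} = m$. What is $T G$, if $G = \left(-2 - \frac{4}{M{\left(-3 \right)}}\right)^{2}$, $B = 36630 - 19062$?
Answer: $\frac{611968}{9} \approx 67997.0$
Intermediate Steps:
$B = 17568$
$N{\left(t \right)} = 4 t^{2}$ ($N{\left(t \right)} = \left(2 t\right)^{2} = 4 t^{2}$)
$G = \frac{4}{9}$ ($G = \left(-2 - \frac{4}{-3}\right)^{2} = \left(-2 - - \frac{4}{3}\right)^{2} = \left(-2 + \frac{4}{3}\right)^{2} = \left(- \frac{2}{3}\right)^{2} = \frac{4}{9} \approx 0.44444$)
$T = 152992$ ($T = 4 \left(-184\right)^{2} + 17568 = 4 \cdot 33856 + 17568 = 135424 + 17568 = 152992$)
$T G = 152992 \cdot \frac{4}{9} = \frac{611968}{9}$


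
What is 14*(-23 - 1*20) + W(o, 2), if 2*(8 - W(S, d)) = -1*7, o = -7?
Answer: -1181/2 ≈ -590.50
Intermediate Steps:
W(S, d) = 23/2 (W(S, d) = 8 - (-1)*7/2 = 8 - ½*(-7) = 8 + 7/2 = 23/2)
14*(-23 - 1*20) + W(o, 2) = 14*(-23 - 1*20) + 23/2 = 14*(-23 - 20) + 23/2 = 14*(-43) + 23/2 = -602 + 23/2 = -1181/2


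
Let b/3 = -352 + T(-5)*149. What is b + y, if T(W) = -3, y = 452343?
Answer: 449946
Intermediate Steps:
b = -2397 (b = 3*(-352 - 3*149) = 3*(-352 - 447) = 3*(-799) = -2397)
b + y = -2397 + 452343 = 449946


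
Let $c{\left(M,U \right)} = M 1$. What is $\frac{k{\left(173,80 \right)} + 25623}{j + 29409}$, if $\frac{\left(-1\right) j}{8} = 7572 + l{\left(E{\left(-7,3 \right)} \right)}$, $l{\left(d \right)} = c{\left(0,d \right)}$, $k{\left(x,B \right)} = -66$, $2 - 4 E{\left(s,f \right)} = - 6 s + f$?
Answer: $- \frac{8519}{10389} \approx -0.82$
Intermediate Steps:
$c{\left(M,U \right)} = M$
$E{\left(s,f \right)} = \frac{1}{2} - \frac{f}{4} + \frac{3 s}{2}$ ($E{\left(s,f \right)} = \frac{1}{2} - \frac{- 6 s + f}{4} = \frac{1}{2} - \frac{f - 6 s}{4} = \frac{1}{2} - \left(- \frac{3 s}{2} + \frac{f}{4}\right) = \frac{1}{2} - \frac{f}{4} + \frac{3 s}{2}$)
$l{\left(d \right)} = 0$
$j = -60576$ ($j = - 8 \left(7572 + 0\right) = \left(-8\right) 7572 = -60576$)
$\frac{k{\left(173,80 \right)} + 25623}{j + 29409} = \frac{-66 + 25623}{-60576 + 29409} = \frac{25557}{-31167} = 25557 \left(- \frac{1}{31167}\right) = - \frac{8519}{10389}$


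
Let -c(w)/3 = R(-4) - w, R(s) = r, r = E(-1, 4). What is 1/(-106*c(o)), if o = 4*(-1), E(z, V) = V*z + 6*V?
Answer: 1/7632 ≈ 0.00013103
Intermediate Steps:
E(z, V) = 6*V + V*z
o = -4
r = 20 (r = 4*(6 - 1) = 4*5 = 20)
R(s) = 20
c(w) = -60 + 3*w (c(w) = -3*(20 - w) = -60 + 3*w)
1/(-106*c(o)) = 1/(-106*(-60 + 3*(-4))) = 1/(-106*(-60 - 12)) = 1/(-106*(-72)) = 1/7632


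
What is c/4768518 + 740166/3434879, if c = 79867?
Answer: 543404053583/2339897477046 ≈ 0.23223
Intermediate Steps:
c/4768518 + 740166/3434879 = 79867/4768518 + 740166/3434879 = 79867*(1/4768518) + 740166*(1/3434879) = 79867/4768518 + 105738/490697 = 543404053583/2339897477046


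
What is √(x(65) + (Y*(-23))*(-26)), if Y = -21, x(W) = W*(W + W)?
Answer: 2*I*√1027 ≈ 64.094*I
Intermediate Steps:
x(W) = 2*W² (x(W) = W*(2*W) = 2*W²)
√(x(65) + (Y*(-23))*(-26)) = √(2*65² - 21*(-23)*(-26)) = √(2*4225 + 483*(-26)) = √(8450 - 12558) = √(-4108) = 2*I*√1027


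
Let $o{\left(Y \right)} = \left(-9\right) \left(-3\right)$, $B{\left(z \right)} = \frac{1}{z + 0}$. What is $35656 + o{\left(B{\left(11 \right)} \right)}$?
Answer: $35683$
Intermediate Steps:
$B{\left(z \right)} = \frac{1}{z}$
$o{\left(Y \right)} = 27$
$35656 + o{\left(B{\left(11 \right)} \right)} = 35656 + 27 = 35683$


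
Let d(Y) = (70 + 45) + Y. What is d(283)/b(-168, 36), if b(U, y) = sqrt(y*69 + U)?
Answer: 199*sqrt(579)/579 ≈ 8.2702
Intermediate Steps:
b(U, y) = sqrt(U + 69*y) (b(U, y) = sqrt(69*y + U) = sqrt(U + 69*y))
d(Y) = 115 + Y
d(283)/b(-168, 36) = (115 + 283)/(sqrt(-168 + 69*36)) = 398/(sqrt(-168 + 2484)) = 398/(sqrt(2316)) = 398/((2*sqrt(579))) = 398*(sqrt(579)/1158) = 199*sqrt(579)/579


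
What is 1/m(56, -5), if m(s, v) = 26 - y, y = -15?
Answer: 1/41 ≈ 0.024390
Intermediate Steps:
m(s, v) = 41 (m(s, v) = 26 - 1*(-15) = 26 + 15 = 41)
1/m(56, -5) = 1/41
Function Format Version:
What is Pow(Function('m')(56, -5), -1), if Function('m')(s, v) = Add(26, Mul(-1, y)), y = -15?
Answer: Rational(1, 41) ≈ 0.024390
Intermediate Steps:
Function('m')(s, v) = 41 (Function('m')(s, v) = Add(26, Mul(-1, -15)) = Add(26, 15) = 41)
Pow(Function('m')(56, -5), -1) = Pow(41, -1) = Rational(1, 41)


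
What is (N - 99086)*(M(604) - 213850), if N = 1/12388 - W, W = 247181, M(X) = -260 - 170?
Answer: 229791493224150/3097 ≈ 7.4198e+10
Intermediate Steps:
M(X) = -430
N = -3062078227/12388 (N = 1/12388 - 1*247181 = 1/12388 - 247181 = -3062078227/12388 ≈ -2.4718e+5)
(N - 99086)*(M(604) - 213850) = (-3062078227/12388 - 99086)*(-430 - 213850) = -4289555595/12388*(-214280) = 229791493224150/3097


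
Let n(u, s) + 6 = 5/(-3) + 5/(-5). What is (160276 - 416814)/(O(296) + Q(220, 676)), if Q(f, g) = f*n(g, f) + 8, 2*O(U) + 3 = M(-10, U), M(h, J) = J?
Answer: 1539228/10513 ≈ 146.41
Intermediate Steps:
n(u, s) = -26/3 (n(u, s) = -6 + (5/(-3) + 5/(-5)) = -6 + (5*(-⅓) + 5*(-⅕)) = -6 + (-5/3 - 1) = -6 - 8/3 = -26/3)
O(U) = -3/2 + U/2
Q(f, g) = 8 - 26*f/3 (Q(f, g) = f*(-26/3) + 8 = -26*f/3 + 8 = 8 - 26*f/3)
(160276 - 416814)/(O(296) + Q(220, 676)) = (160276 - 416814)/((-3/2 + (½)*296) + (8 - 26/3*220)) = -256538/((-3/2 + 148) + (8 - 5720/3)) = -256538/(293/2 - 5696/3) = -256538/(-10513/6) = -256538*(-6/10513) = 1539228/10513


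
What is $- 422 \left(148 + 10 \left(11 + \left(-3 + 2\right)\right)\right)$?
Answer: $-104656$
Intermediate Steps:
$- 422 \left(148 + 10 \left(11 + \left(-3 + 2\right)\right)\right) = - 422 \left(148 + 10 \left(11 - 1\right)\right) = - 422 \left(148 + 10 \cdot 10\right) = - 422 \left(148 + 100\right) = \left(-422\right) 248 = -104656$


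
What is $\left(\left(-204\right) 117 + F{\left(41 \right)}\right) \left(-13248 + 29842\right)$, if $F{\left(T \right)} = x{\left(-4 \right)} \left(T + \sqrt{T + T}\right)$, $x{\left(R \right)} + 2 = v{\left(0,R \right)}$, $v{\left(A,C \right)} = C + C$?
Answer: $-402869132 - 165940 \sqrt{82} \approx -4.0437 \cdot 10^{8}$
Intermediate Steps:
$v{\left(A,C \right)} = 2 C$
$x{\left(R \right)} = -2 + 2 R$
$F{\left(T \right)} = - 10 T - 10 \sqrt{2} \sqrt{T}$ ($F{\left(T \right)} = \left(-2 + 2 \left(-4\right)\right) \left(T + \sqrt{T + T}\right) = \left(-2 - 8\right) \left(T + \sqrt{2 T}\right) = - 10 \left(T + \sqrt{2} \sqrt{T}\right) = - 10 T - 10 \sqrt{2} \sqrt{T}$)
$\left(\left(-204\right) 117 + F{\left(41 \right)}\right) \left(-13248 + 29842\right) = \left(\left(-204\right) 117 - \left(410 + 10 \sqrt{2} \sqrt{41}\right)\right) \left(-13248 + 29842\right) = \left(-23868 - \left(410 + 10 \sqrt{82}\right)\right) 16594 = \left(-24278 - 10 \sqrt{82}\right) 16594 = -402869132 - 165940 \sqrt{82}$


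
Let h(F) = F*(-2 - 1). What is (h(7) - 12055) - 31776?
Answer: -43852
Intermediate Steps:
h(F) = -3*F (h(F) = F*(-3) = -3*F)
(h(7) - 12055) - 31776 = (-3*7 - 12055) - 31776 = (-21 - 12055) - 31776 = -12076 - 31776 = -43852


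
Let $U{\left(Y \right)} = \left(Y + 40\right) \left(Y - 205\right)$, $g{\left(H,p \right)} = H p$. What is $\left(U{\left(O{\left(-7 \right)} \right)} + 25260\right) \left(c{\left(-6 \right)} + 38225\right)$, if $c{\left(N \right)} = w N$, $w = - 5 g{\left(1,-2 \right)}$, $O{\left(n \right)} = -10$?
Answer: $717883650$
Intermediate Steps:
$w = 10$ ($w = - 5 \cdot 1 \left(-2\right) = \left(-5\right) \left(-2\right) = 10$)
$c{\left(N \right)} = 10 N$
$U{\left(Y \right)} = \left(-205 + Y\right) \left(40 + Y\right)$ ($U{\left(Y \right)} = \left(40 + Y\right) \left(-205 + Y\right) = \left(-205 + Y\right) \left(40 + Y\right)$)
$\left(U{\left(O{\left(-7 \right)} \right)} + 25260\right) \left(c{\left(-6 \right)} + 38225\right) = \left(\left(-8200 + \left(-10\right)^{2} - -1650\right) + 25260\right) \left(10 \left(-6\right) + 38225\right) = \left(\left(-8200 + 100 + 1650\right) + 25260\right) \left(-60 + 38225\right) = \left(-6450 + 25260\right) 38165 = 18810 \cdot 38165 = 717883650$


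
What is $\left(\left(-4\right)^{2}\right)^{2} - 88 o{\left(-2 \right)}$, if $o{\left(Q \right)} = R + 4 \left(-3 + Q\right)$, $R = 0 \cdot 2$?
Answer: $2016$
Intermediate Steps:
$R = 0$
$o{\left(Q \right)} = -12 + 4 Q$ ($o{\left(Q \right)} = 0 + 4 \left(-3 + Q\right) = 0 + \left(-12 + 4 Q\right) = -12 + 4 Q$)
$\left(\left(-4\right)^{2}\right)^{2} - 88 o{\left(-2 \right)} = \left(\left(-4\right)^{2}\right)^{2} - 88 \left(-12 + 4 \left(-2\right)\right) = 16^{2} - 88 \left(-12 - 8\right) = 256 - -1760 = 256 + 1760 = 2016$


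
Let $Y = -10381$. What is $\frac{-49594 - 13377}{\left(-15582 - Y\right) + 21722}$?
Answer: $- \frac{62971}{16521} \approx -3.8116$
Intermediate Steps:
$\frac{-49594 - 13377}{\left(-15582 - Y\right) + 21722} = \frac{-49594 - 13377}{\left(-15582 - -10381\right) + 21722} = - \frac{62971}{\left(-15582 + 10381\right) + 21722} = - \frac{62971}{-5201 + 21722} = - \frac{62971}{16521}$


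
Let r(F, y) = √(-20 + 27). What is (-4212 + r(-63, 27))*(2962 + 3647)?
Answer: -27837108 + 6609*√7 ≈ -2.7820e+7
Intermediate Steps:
r(F, y) = √7
(-4212 + r(-63, 27))*(2962 + 3647) = (-4212 + √7)*(2962 + 3647) = (-4212 + √7)*6609 = -27837108 + 6609*√7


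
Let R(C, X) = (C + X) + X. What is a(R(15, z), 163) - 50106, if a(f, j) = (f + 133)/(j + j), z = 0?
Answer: -8167204/163 ≈ -50106.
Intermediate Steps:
R(C, X) = C + 2*X
a(f, j) = (133 + f)/(2*j) (a(f, j) = (133 + f)/((2*j)) = (133 + f)*(1/(2*j)) = (133 + f)/(2*j))
a(R(15, z), 163) - 50106 = (½)*(133 + (15 + 2*0))/163 - 50106 = (½)*(1/163)*(133 + (15 + 0)) - 50106 = (½)*(1/163)*(133 + 15) - 50106 = (½)*(1/163)*148 - 50106 = 74/163 - 50106 = -8167204/163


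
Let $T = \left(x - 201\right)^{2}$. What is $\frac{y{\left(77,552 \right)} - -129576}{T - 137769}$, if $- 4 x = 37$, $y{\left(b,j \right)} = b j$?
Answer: $- \frac{2753280}{1497023} \approx -1.8392$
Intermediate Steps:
$x = - \frac{37}{4}$ ($x = \left(- \frac{1}{4}\right) 37 = - \frac{37}{4} \approx -9.25$)
$T = \frac{707281}{16}$ ($T = \left(- \frac{37}{4} - 201\right)^{2} = \left(- \frac{841}{4}\right)^{2} = \frac{707281}{16} \approx 44205.0$)
$\frac{y{\left(77,552 \right)} - -129576}{T - 137769} = \frac{77 \cdot 552 - -129576}{\frac{707281}{16} - 137769} = \frac{42504 + 129576}{- \frac{1497023}{16}} = 172080 \left(- \frac{16}{1497023}\right) = - \frac{2753280}{1497023}$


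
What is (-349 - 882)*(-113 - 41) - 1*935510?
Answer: -745936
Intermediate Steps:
(-349 - 882)*(-113 - 41) - 1*935510 = -1231*(-154) - 935510 = 189574 - 935510 = -745936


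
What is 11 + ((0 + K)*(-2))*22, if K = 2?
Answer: -77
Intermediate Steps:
11 + ((0 + K)*(-2))*22 = 11 + ((0 + 2)*(-2))*22 = 11 + (2*(-2))*22 = 11 - 4*22 = 11 - 88 = -77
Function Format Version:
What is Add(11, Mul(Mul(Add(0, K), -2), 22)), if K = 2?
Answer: -77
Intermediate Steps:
Add(11, Mul(Mul(Add(0, K), -2), 22)) = Add(11, Mul(Mul(Add(0, 2), -2), 22)) = Add(11, Mul(Mul(2, -2), 22)) = Add(11, Mul(-4, 22)) = Add(11, -88) = -77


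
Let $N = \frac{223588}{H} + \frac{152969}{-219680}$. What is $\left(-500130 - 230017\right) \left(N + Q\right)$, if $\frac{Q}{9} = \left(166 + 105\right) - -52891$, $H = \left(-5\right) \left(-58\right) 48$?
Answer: $- \frac{6676945719880243247}{19112160} \approx -3.4936 \cdot 10^{11}$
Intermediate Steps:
$H = 13920$ ($H = 290 \cdot 48 = 13920$)
$Q = 478458$ ($Q = 9 \left(\left(166 + 105\right) - -52891\right) = 9 \left(271 + 52891\right) = 9 \cdot 53162 = 478458$)
$N = \frac{293678021}{19112160}$ ($N = \frac{223588}{13920} + \frac{152969}{-219680} = 223588 \cdot \frac{1}{13920} + 152969 \left(- \frac{1}{219680}\right) = \frac{55897}{3480} - \frac{152969}{219680} = \frac{293678021}{19112160} \approx 15.366$)
$\left(-500130 - 230017\right) \left(N + Q\right) = \left(-500130 - 230017\right) \left(\frac{293678021}{19112160} + 478458\right) = \left(-730147\right) \frac{9144659527301}{19112160} = - \frac{6676945719880243247}{19112160}$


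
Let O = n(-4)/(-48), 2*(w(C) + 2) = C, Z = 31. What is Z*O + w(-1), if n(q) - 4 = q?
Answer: -5/2 ≈ -2.5000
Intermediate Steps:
w(C) = -2 + C/2
n(q) = 4 + q
O = 0 (O = (4 - 4)/(-48) = 0*(-1/48) = 0)
Z*O + w(-1) = 31*0 + (-2 + (½)*(-1)) = 0 + (-2 - ½) = 0 - 5/2 = -5/2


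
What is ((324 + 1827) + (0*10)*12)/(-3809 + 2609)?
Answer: -717/400 ≈ -1.7925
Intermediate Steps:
((324 + 1827) + (0*10)*12)/(-3809 + 2609) = (2151 + 0*12)/(-1200) = (2151 + 0)*(-1/1200) = 2151*(-1/1200) = -717/400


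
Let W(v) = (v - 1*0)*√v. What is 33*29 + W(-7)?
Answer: 957 - 7*I*√7 ≈ 957.0 - 18.52*I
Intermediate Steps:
W(v) = v^(3/2) (W(v) = (v + 0)*√v = v*√v = v^(3/2))
33*29 + W(-7) = 33*29 + (-7)^(3/2) = 957 - 7*I*√7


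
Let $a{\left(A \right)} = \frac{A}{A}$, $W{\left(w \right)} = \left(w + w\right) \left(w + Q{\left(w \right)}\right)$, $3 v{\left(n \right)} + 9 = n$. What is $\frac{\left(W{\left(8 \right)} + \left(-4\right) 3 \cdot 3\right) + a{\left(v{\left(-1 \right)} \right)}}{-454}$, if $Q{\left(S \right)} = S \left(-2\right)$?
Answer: $\frac{163}{454} \approx 0.35903$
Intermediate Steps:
$v{\left(n \right)} = -3 + \frac{n}{3}$
$Q{\left(S \right)} = - 2 S$
$W{\left(w \right)} = - 2 w^{2}$ ($W{\left(w \right)} = \left(w + w\right) \left(w - 2 w\right) = 2 w \left(- w\right) = - 2 w^{2}$)
$a{\left(A \right)} = 1$
$\frac{\left(W{\left(8 \right)} + \left(-4\right) 3 \cdot 3\right) + a{\left(v{\left(-1 \right)} \right)}}{-454} = \frac{\left(- 2 \cdot 8^{2} + \left(-4\right) 3 \cdot 3\right) + 1}{-454} = \left(\left(\left(-2\right) 64 - 36\right) + 1\right) \left(- \frac{1}{454}\right) = \left(\left(-128 - 36\right) + 1\right) \left(- \frac{1}{454}\right) = \left(-164 + 1\right) \left(- \frac{1}{454}\right) = \left(-163\right) \left(- \frac{1}{454}\right) = \frac{163}{454}$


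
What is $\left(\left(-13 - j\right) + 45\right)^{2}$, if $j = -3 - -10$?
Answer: $625$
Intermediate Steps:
$j = 7$ ($j = -3 + 10 = 7$)
$\left(\left(-13 - j\right) + 45\right)^{2} = \left(\left(-13 - 7\right) + 45\right)^{2} = \left(-20 + 45\right)^{2} = 25^{2} = 625$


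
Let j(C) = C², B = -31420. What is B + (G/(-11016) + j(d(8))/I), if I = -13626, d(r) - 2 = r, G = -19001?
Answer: -262000576483/8339112 ≈ -31418.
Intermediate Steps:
d(r) = 2 + r
B + (G/(-11016) + j(d(8))/I) = -31420 + (-19001/(-11016) + (2 + 8)²/(-13626)) = -31420 + (-19001*(-1/11016) + 10²*(-1/13626)) = -31420 + (19001/11016 + 100*(-1/13626)) = -31420 + (19001/11016 - 50/6813) = -31420 + 14322557/8339112 = -262000576483/8339112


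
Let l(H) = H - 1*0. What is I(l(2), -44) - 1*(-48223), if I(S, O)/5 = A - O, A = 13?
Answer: 48508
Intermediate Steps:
l(H) = H (l(H) = H + 0 = H)
I(S, O) = 65 - 5*O (I(S, O) = 5*(13 - O) = 65 - 5*O)
I(l(2), -44) - 1*(-48223) = (65 - 5*(-44)) - 1*(-48223) = (65 + 220) + 48223 = 285 + 48223 = 48508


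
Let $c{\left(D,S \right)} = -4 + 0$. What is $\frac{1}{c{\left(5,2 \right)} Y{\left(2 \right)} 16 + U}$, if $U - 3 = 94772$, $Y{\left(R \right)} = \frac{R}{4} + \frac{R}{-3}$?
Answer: $\frac{3}{284357} \approx 1.055 \cdot 10^{-5}$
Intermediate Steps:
$Y{\left(R \right)} = - \frac{R}{12}$ ($Y{\left(R \right)} = R \frac{1}{4} + R \left(- \frac{1}{3}\right) = \frac{R}{4} - \frac{R}{3} = - \frac{R}{12}$)
$U = 94775$ ($U = 3 + 94772 = 94775$)
$c{\left(D,S \right)} = -4$
$\frac{1}{c{\left(5,2 \right)} Y{\left(2 \right)} 16 + U} = \frac{1}{- 4 \left(\left(- \frac{1}{12}\right) 2\right) 16 + 94775} = \frac{1}{\left(-4\right) \left(- \frac{1}{6}\right) 16 + 94775} = \frac{1}{\frac{2}{3} \cdot 16 + 94775} = \frac{1}{\frac{32}{3} + 94775} = \frac{1}{\frac{284357}{3}} = \frac{3}{284357}$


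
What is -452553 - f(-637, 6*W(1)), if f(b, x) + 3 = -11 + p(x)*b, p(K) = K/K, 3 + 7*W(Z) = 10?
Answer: -451902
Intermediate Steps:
W(Z) = 1 (W(Z) = -3/7 + (⅐)*10 = -3/7 + 10/7 = 1)
p(K) = 1
f(b, x) = -14 + b (f(b, x) = -3 + (-11 + 1*b) = -3 + (-11 + b) = -14 + b)
-452553 - f(-637, 6*W(1)) = -452553 - (-14 - 637) = -452553 - 1*(-651) = -452553 + 651 = -451902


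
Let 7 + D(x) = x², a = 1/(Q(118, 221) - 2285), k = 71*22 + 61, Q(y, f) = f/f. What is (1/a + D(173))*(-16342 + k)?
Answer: -406803722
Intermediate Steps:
Q(y, f) = 1
k = 1623 (k = 1562 + 61 = 1623)
a = -1/2284 (a = 1/(1 - 2285) = 1/(-2284) = -1/2284 ≈ -0.00043783)
D(x) = -7 + x²
(1/a + D(173))*(-16342 + k) = (1/(-1/2284) + (-7 + 173²))*(-16342 + 1623) = (-2284 + (-7 + 29929))*(-14719) = (-2284 + 29922)*(-14719) = 27638*(-14719) = -406803722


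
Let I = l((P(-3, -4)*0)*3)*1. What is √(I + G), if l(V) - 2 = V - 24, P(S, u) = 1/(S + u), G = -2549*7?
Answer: 3*I*√1985 ≈ 133.66*I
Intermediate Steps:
G = -17843
l(V) = -22 + V (l(V) = 2 + (V - 24) = 2 + (-24 + V) = -22 + V)
I = -22 (I = (-22 + (0/(-3 - 4))*3)*1 = (-22 + (0/(-7))*3)*1 = (-22 - ⅐*0*3)*1 = (-22 + 0*3)*1 = (-22 + 0)*1 = -22*1 = -22)
√(I + G) = √(-22 - 17843) = √(-17865) = 3*I*√1985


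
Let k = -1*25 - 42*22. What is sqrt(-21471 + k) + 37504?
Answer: 37504 + 2*I*sqrt(5605) ≈ 37504.0 + 149.73*I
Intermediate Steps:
k = -949 (k = -25 - 924 = -949)
sqrt(-21471 + k) + 37504 = sqrt(-21471 - 949) + 37504 = sqrt(-22420) + 37504 = 2*I*sqrt(5605) + 37504 = 37504 + 2*I*sqrt(5605)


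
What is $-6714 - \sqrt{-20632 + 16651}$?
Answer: $-6714 - i \sqrt{3981} \approx -6714.0 - 63.095 i$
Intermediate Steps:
$-6714 - \sqrt{-20632 + 16651} = -6714 - \sqrt{-3981} = -6714 - i \sqrt{3981}$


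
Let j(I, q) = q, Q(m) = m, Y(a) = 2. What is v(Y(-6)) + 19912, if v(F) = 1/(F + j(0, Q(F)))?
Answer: 79649/4 ≈ 19912.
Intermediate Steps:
v(F) = 1/(2*F) (v(F) = 1/(F + F) = 1/(2*F))
v(Y(-6)) + 19912 = (1/2)/2 + 19912 = (1/2)*(1/2) + 19912 = 1/4 + 19912 = 79649/4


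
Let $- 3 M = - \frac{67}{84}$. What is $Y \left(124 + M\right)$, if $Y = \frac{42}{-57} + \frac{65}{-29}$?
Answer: $- \frac{17129305}{46284} \approx -370.09$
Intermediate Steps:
$Y = - \frac{1641}{551}$ ($Y = 42 \left(- \frac{1}{57}\right) + 65 \left(- \frac{1}{29}\right) = - \frac{14}{19} - \frac{65}{29} = - \frac{1641}{551} \approx -2.9782$)
$M = \frac{67}{252}$ ($M = - \frac{\left(-67\right) \frac{1}{84}}{3} = \left(- \frac{1}{3}\right) \left(- \frac{67}{84}\right) = \frac{67}{252} \approx 0.26587$)
$Y \left(124 + M\right) = - \frac{1641 \left(124 + \frac{67}{252}\right)}{551} = \left(- \frac{1641}{551}\right) \frac{31315}{252} = - \frac{17129305}{46284}$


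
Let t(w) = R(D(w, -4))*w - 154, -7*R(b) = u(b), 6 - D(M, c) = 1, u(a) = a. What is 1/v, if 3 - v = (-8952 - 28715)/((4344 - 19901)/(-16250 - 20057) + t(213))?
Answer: -77697002/9339939377 ≈ -0.0083188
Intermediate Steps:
D(M, c) = 5 (D(M, c) = 6 - 1*1 = 6 - 1 = 5)
R(b) = -b/7
t(w) = -154 - 5*w/7 (t(w) = (-1/7*5)*w - 154 = -5*w/7 - 154 = -154 - 5*w/7)
v = -9339939377/77697002 (v = 3 - (-8952 - 28715)/((4344 - 19901)/(-16250 - 20057) + (-154 - 5/7*213)) = 3 - (-37667)/(-15557/(-36307) + (-154 - 1065/7)) = 3 - (-37667)/(-15557*(-1/36307) - 2143/7) = 3 - (-37667)/(15557/36307 - 2143/7) = 3 - (-37667)/(-77697002/254149) = 3 - (-37667)*(-254149)/77697002 = 3 - 1*9573030383/77697002 = 3 - 9573030383/77697002 = -9339939377/77697002 ≈ -120.21)
1/v = 1/(-9339939377/77697002) = -77697002/9339939377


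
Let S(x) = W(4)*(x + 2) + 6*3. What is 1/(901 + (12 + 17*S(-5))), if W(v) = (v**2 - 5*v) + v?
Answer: 1/1219 ≈ 0.00082034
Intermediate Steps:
W(v) = v**2 - 4*v
S(x) = 18 (S(x) = (4*(-4 + 4))*(x + 2) + 6*3 = (4*0)*(2 + x) + 18 = 0*(2 + x) + 18 = 0 + 18 = 18)
1/(901 + (12 + 17*S(-5))) = 1/(901 + (12 + 17*18)) = 1/(901 + (12 + 306)) = 1/(901 + 318) = 1/1219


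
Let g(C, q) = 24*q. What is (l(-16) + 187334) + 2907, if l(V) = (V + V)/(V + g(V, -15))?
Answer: 8941331/47 ≈ 1.9024e+5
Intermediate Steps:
l(V) = 2*V/(-360 + V) (l(V) = (V + V)/(V + 24*(-15)) = (2*V)/(V - 360) = (2*V)/(-360 + V) = 2*V/(-360 + V))
(l(-16) + 187334) + 2907 = (2*(-16)/(-360 - 16) + 187334) + 2907 = (2*(-16)/(-376) + 187334) + 2907 = (2*(-16)*(-1/376) + 187334) + 2907 = (4/47 + 187334) + 2907 = 8804702/47 + 2907 = 8941331/47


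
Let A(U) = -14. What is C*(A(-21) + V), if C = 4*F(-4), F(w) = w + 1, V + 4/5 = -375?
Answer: 23388/5 ≈ 4677.6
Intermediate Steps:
V = -1879/5 (V = -4/5 - 375 = -1879/5 ≈ -375.80)
F(w) = 1 + w
C = -12 (C = 4*(1 - 4) = 4*(-3) = -12)
C*(A(-21) + V) = -12*(-14 - 1879/5) = -12*(-1949/5) = 23388/5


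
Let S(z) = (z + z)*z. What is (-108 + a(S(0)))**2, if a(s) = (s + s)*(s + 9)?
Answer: 11664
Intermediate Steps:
S(z) = 2*z**2 (S(z) = (2*z)*z = 2*z**2)
a(s) = 2*s*(9 + s) (a(s) = (2*s)*(9 + s) = 2*s*(9 + s))
(-108 + a(S(0)))**2 = (-108 + 2*(2*0**2)*(9 + 2*0**2))**2 = (-108 + 2*(2*0)*(9 + 2*0))**2 = (-108 + 2*0*(9 + 0))**2 = (-108 + 2*0*9)**2 = (-108 + 0)**2 = (-108)**2 = 11664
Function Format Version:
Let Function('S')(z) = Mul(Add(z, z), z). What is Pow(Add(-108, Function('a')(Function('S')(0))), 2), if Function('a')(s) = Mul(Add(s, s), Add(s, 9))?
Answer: 11664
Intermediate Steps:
Function('S')(z) = Mul(2, Pow(z, 2)) (Function('S')(z) = Mul(Mul(2, z), z) = Mul(2, Pow(z, 2)))
Function('a')(s) = Mul(2, s, Add(9, s)) (Function('a')(s) = Mul(Mul(2, s), Add(9, s)) = Mul(2, s, Add(9, s)))
Pow(Add(-108, Function('a')(Function('S')(0))), 2) = Pow(Add(-108, Mul(2, Mul(2, Pow(0, 2)), Add(9, Mul(2, Pow(0, 2))))), 2) = Pow(Add(-108, Mul(2, Mul(2, 0), Add(9, Mul(2, 0)))), 2) = Pow(Add(-108, Mul(2, 0, Add(9, 0))), 2) = Pow(Add(-108, Mul(2, 0, 9)), 2) = Pow(Add(-108, 0), 2) = Pow(-108, 2) = 11664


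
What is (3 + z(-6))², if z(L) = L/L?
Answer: 16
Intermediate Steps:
z(L) = 1
(3 + z(-6))² = (3 + 1)² = 4² = 16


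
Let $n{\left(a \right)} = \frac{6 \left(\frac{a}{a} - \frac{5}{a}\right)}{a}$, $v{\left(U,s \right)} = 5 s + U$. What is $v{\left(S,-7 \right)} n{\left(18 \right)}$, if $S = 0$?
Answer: $- \frac{455}{54} \approx -8.4259$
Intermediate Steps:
$v{\left(U,s \right)} = U + 5 s$
$n{\left(a \right)} = \frac{6 - \frac{30}{a}}{a}$ ($n{\left(a \right)} = \frac{6 \left(1 - \frac{5}{a}\right)}{a} = \frac{6 - \frac{30}{a}}{a}$)
$v{\left(S,-7 \right)} n{\left(18 \right)} = \left(0 + 5 \left(-7\right)\right) \frac{6 \left(-5 + 18\right)}{324} = \left(0 - 35\right) 6 \cdot \frac{1}{324} \cdot 13 = \left(-35\right) \frac{13}{54} = - \frac{455}{54}$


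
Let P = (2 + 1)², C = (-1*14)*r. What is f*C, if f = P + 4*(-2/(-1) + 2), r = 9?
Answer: -3150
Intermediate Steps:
C = -126 (C = -1*14*9 = -14*9 = -126)
P = 9 (P = 3² = 9)
f = 25 (f = 9 + 4*(-2/(-1) + 2) = 9 + 4*(-2*(-1) + 2) = 9 + 4*(2 + 2) = 9 + 4*4 = 9 + 16 = 25)
f*C = 25*(-126) = -3150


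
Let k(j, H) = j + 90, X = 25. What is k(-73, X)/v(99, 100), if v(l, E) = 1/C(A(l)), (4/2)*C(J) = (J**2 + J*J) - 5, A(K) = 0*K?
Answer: -85/2 ≈ -42.500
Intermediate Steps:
A(K) = 0
k(j, H) = 90 + j
C(J) = -5/2 + J**2 (C(J) = ((J**2 + J*J) - 5)/2 = ((J**2 + J**2) - 5)/2 = (2*J**2 - 5)/2 = (-5 + 2*J**2)/2 = -5/2 + J**2)
v(l, E) = -2/5 (v(l, E) = 1/(-5/2 + 0**2) = 1/(-5/2 + 0) = 1/(-5/2) = -2/5)
k(-73, X)/v(99, 100) = (90 - 73)/(-2/5) = 17*(-5/2) = -85/2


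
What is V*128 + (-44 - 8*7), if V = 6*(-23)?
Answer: -17764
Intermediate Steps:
V = -138
V*128 + (-44 - 8*7) = -138*128 + (-44 - 8*7) = -17664 + (-44 - 56) = -17664 - 100 = -17764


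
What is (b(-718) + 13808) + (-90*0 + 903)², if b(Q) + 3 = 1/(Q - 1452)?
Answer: 1799394379/2170 ≈ 8.2921e+5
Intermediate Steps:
b(Q) = -3 + 1/(-1452 + Q) (b(Q) = -3 + 1/(Q - 1452) = -3 + 1/(-1452 + Q))
(b(-718) + 13808) + (-90*0 + 903)² = ((4357 - 3*(-718))/(-1452 - 718) + 13808) + (-90*0 + 903)² = ((4357 + 2154)/(-2170) + 13808) + (0 + 903)² = (-1/2170*6511 + 13808) + 903² = (-6511/2170 + 13808) + 815409 = 29956849/2170 + 815409 = 1799394379/2170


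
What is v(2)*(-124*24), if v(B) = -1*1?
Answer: 2976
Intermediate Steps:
v(B) = -1
v(2)*(-124*24) = -(-124)*24 = -1*(-2976) = 2976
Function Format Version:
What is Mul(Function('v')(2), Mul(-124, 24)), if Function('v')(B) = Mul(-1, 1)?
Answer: 2976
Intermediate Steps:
Function('v')(B) = -1
Mul(Function('v')(2), Mul(-124, 24)) = Mul(-1, Mul(-124, 24)) = Mul(-1, -2976) = 2976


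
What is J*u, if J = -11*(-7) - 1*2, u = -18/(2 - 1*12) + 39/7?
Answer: 3870/7 ≈ 552.86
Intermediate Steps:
u = 258/35 (u = -18/(2 - 12) + 39*(⅐) = -18/(-10) + 39/7 = -18*(-⅒) + 39/7 = 9/5 + 39/7 = 258/35 ≈ 7.3714)
J = 75 (J = 77 - 2 = 75)
J*u = 75*(258/35) = 3870/7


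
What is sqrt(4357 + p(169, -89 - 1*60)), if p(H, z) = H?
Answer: sqrt(4526) ≈ 67.276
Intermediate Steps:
sqrt(4357 + p(169, -89 - 1*60)) = sqrt(4357 + 169) = sqrt(4526)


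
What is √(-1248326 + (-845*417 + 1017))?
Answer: I*√1599674 ≈ 1264.8*I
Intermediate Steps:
√(-1248326 + (-845*417 + 1017)) = √(-1248326 + (-352365 + 1017)) = √(-1248326 - 351348) = √(-1599674) = I*√1599674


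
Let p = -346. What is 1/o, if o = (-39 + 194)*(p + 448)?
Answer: 1/15810 ≈ 6.3251e-5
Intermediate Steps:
o = 15810 (o = (-39 + 194)*(-346 + 448) = 155*102 = 15810)
1/o = 1/15810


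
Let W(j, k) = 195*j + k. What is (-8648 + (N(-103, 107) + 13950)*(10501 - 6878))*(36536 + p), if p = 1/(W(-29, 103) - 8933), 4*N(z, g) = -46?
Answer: 10688320859115185/5794 ≈ 1.8447e+12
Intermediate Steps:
N(z, g) = -23/2 (N(z, g) = (1/4)*(-46) = -23/2)
W(j, k) = k + 195*j
p = -1/14485 (p = 1/((103 + 195*(-29)) - 8933) = 1/((103 - 5655) - 8933) = 1/(-5552 - 8933) = 1/(-14485) = -1/14485 ≈ -6.9037e-5)
(-8648 + (N(-103, 107) + 13950)*(10501 - 6878))*(36536 + p) = (-8648 + (-23/2 + 13950)*(10501 - 6878))*(36536 - 1/14485) = (-8648 + (27877/2)*3623)*(529223959/14485) = (-8648 + 100998371/2)*(529223959/14485) = (100981075/2)*(529223959/14485) = 10688320859115185/5794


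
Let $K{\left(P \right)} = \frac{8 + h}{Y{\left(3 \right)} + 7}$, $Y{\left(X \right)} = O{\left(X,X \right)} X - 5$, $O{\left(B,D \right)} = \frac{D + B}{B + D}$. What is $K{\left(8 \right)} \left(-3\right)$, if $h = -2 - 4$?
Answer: $- \frac{6}{5} \approx -1.2$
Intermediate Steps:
$O{\left(B,D \right)} = 1$ ($O{\left(B,D \right)} = \frac{B + D}{B + D} = 1$)
$h = -6$
$Y{\left(X \right)} = -5 + X$ ($Y{\left(X \right)} = 1 X - 5 = X - 5 = -5 + X$)
$K{\left(P \right)} = \frac{2}{5}$ ($K{\left(P \right)} = \frac{8 - 6}{\left(-5 + 3\right) + 7} = \frac{2}{-2 + 7} = \frac{2}{5}$)
$K{\left(8 \right)} \left(-3\right) = \frac{2}{5} \left(-3\right) = - \frac{6}{5}$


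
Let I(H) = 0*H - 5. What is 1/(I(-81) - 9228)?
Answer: -1/9233 ≈ -0.00010831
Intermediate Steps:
I(H) = -5 (I(H) = 0 - 5 = -5)
1/(I(-81) - 9228) = 1/(-5 - 9228) = 1/(-9233) = -1/9233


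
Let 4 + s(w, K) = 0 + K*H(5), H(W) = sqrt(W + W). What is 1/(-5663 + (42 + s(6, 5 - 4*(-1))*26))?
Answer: -1145/6445613 - 234*sqrt(10)/32228065 ≈ -0.00020060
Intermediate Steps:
H(W) = sqrt(2)*sqrt(W) (H(W) = sqrt(2*W) = sqrt(2)*sqrt(W))
s(w, K) = -4 + K*sqrt(10) (s(w, K) = -4 + (0 + K*(sqrt(2)*sqrt(5))) = -4 + (0 + K*sqrt(10)) = -4 + K*sqrt(10))
1/(-5663 + (42 + s(6, 5 - 4*(-1))*26)) = 1/(-5663 + (42 + (-4 + (5 - 4*(-1))*sqrt(10))*26)) = 1/(-5663 + (42 + (-4 + (5 + 4)*sqrt(10))*26)) = 1/(-5663 + (42 + (-4 + 9*sqrt(10))*26)) = 1/(-5663 + (42 + (-104 + 234*sqrt(10)))) = 1/(-5663 + (-62 + 234*sqrt(10))) = 1/(-5725 + 234*sqrt(10))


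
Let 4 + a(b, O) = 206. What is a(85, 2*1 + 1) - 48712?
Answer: -48510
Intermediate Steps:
a(b, O) = 202 (a(b, O) = -4 + 206 = 202)
a(85, 2*1 + 1) - 48712 = 202 - 48712 = -48510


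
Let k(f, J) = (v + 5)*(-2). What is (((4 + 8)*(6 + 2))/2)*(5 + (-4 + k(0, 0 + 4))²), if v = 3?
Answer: 19440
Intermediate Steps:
k(f, J) = -16 (k(f, J) = (3 + 5)*(-2) = 8*(-2) = -16)
(((4 + 8)*(6 + 2))/2)*(5 + (-4 + k(0, 0 + 4))²) = (((4 + 8)*(6 + 2))/2)*(5 + (-4 - 16)²) = ((12*8)*(½))*(5 + (-20)²) = (96*(½))*(5 + 400) = 48*405 = 19440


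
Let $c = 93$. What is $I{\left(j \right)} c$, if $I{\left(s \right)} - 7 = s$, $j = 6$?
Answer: $1209$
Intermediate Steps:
$I{\left(s \right)} = 7 + s$
$I{\left(j \right)} c = \left(7 + 6\right) 93 = 13 \cdot 93 = 1209$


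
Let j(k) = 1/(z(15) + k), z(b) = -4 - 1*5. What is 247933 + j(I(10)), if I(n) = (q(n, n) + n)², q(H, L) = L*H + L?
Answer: 3568003804/14391 ≈ 2.4793e+5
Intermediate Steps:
q(H, L) = L + H*L (q(H, L) = H*L + L = L + H*L)
z(b) = -9 (z(b) = -4 - 5 = -9)
I(n) = (n + n*(1 + n))² (I(n) = (n*(1 + n) + n)² = (n + n*(1 + n))²)
j(k) = 1/(-9 + k)
247933 + j(I(10)) = 247933 + 1/(-9 + 10²*(2 + 10)²) = 247933 + 1/(-9 + 100*12²) = 247933 + 1/(-9 + 100*144) = 247933 + 1/(-9 + 14400) = 247933 + 1/14391 = 3568003804/14391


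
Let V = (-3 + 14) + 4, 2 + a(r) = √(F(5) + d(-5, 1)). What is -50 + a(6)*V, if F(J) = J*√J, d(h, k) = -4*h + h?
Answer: -80 + 15*√(15 + 5*√5) ≈ -3.2499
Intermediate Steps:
d(h, k) = -3*h
F(J) = J^(3/2)
a(r) = -2 + √(15 + 5*√5) (a(r) = -2 + √(5^(3/2) - 3*(-5)) = -2 + √(5*√5 + 15) = -2 + √(15 + 5*√5))
V = 15 (V = 11 + 4 = 15)
-50 + a(6)*V = -50 + (-2 + √(15 + 5*√5))*15 = -50 + (-30 + 15*√(15 + 5*√5)) = -80 + 15*√(15 + 5*√5)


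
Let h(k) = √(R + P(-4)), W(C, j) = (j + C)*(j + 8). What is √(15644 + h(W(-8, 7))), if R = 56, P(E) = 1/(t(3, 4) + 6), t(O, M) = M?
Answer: √(1564400 + 10*√5610)/10 ≈ 125.11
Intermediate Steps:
P(E) = ⅒ (P(E) = 1/(4 + 6) = 1/10 = ⅒)
W(C, j) = (8 + j)*(C + j) (W(C, j) = (C + j)*(8 + j) = (8 + j)*(C + j))
h(k) = √5610/10 (h(k) = √(56 + ⅒) = √(561/10) = √5610/10)
√(15644 + h(W(-8, 7))) = √(15644 + √5610/10)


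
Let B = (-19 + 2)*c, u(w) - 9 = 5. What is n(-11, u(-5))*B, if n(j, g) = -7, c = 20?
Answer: 2380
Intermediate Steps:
u(w) = 14 (u(w) = 9 + 5 = 14)
B = -340 (B = (-19 + 2)*20 = -17*20 = -340)
n(-11, u(-5))*B = -7*(-340) = 2380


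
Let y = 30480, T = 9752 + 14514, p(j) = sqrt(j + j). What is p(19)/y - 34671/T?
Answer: -34671/24266 + sqrt(38)/30480 ≈ -1.4286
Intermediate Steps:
p(j) = sqrt(2)*sqrt(j) (p(j) = sqrt(2*j) = sqrt(2)*sqrt(j))
T = 24266
p(19)/y - 34671/T = (sqrt(2)*sqrt(19))/30480 - 34671/24266 = sqrt(38)*(1/30480) - 34671*1/24266 = sqrt(38)/30480 - 34671/24266 = -34671/24266 + sqrt(38)/30480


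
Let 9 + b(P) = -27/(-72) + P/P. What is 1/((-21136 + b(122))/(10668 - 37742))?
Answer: 216592/169149 ≈ 1.2805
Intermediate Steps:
b(P) = -61/8 (b(P) = -9 + (-27/(-72) + P/P) = -9 + (-27*(-1/72) + 1) = -9 + (3/8 + 1) = -9 + 11/8 = -61/8)
1/((-21136 + b(122))/(10668 - 37742)) = 1/((-21136 - 61/8)/(10668 - 37742)) = 1/(-169149/8/(-27074)) = 1/(-169149/8*(-1/27074)) = 1/(169149/216592) = 216592/169149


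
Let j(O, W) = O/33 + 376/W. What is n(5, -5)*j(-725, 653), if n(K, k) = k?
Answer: 2305085/21549 ≈ 106.97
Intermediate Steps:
j(O, W) = 376/W + O/33 (j(O, W) = O*(1/33) + 376/W = O/33 + 376/W = 376/W + O/33)
n(5, -5)*j(-725, 653) = -5*(376/653 + (1/33)*(-725)) = -5*(376*(1/653) - 725/33) = -5*(376/653 - 725/33) = -5*(-461017/21549) = 2305085/21549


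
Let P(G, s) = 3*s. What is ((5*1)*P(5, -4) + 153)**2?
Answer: 8649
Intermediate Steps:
((5*1)*P(5, -4) + 153)**2 = ((5*1)*(3*(-4)) + 153)**2 = (5*(-12) + 153)**2 = (-60 + 153)**2 = 93**2 = 8649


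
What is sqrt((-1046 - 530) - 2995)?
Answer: I*sqrt(4571) ≈ 67.609*I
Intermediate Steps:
sqrt((-1046 - 530) - 2995) = sqrt(-1576 - 2995) = sqrt(-4571) = I*sqrt(4571)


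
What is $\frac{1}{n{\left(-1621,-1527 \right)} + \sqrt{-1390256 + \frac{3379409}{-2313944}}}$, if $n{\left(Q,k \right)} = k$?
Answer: $- \frac{1177797496}{2870822746083} - \frac{2 i \sqrt{206775186967555942}}{2870822746083} \approx -0.00041026 - 0.00031679 i$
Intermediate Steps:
$\frac{1}{n{\left(-1621,-1527 \right)} + \sqrt{-1390256 + \frac{3379409}{-2313944}}} = \frac{1}{-1527 + \sqrt{-1390256 + \frac{3379409}{-2313944}}} = \frac{1}{-1527 + \sqrt{-1390256 + 3379409 \left(- \frac{1}{2313944}\right)}} = \frac{1}{-1527 + \sqrt{-1390256 - \frac{3379409}{2313944}}} = \frac{1}{-1527 + \sqrt{- \frac{3216977909073}{2313944}}} = \frac{1}{-1527 + \frac{3 i \sqrt{206775186967555942}}{1156972}}$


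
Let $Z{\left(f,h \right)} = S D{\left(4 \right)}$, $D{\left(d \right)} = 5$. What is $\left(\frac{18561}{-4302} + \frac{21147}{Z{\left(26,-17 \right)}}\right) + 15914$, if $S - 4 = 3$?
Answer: $\frac{118404559}{7170} \approx 16514.0$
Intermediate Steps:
$S = 7$ ($S = 4 + 3 = 7$)
$Z{\left(f,h \right)} = 35$ ($Z{\left(f,h \right)} = 7 \cdot 5 = 35$)
$\left(\frac{18561}{-4302} + \frac{21147}{Z{\left(26,-17 \right)}}\right) + 15914 = \left(\frac{18561}{-4302} + \frac{21147}{35}\right) + 15914 = \left(18561 \left(- \frac{1}{4302}\right) + 21147 \cdot \frac{1}{35}\right) + 15914 = \left(- \frac{6187}{1434} + \frac{3021}{5}\right) + 15914 = \frac{4301179}{7170} + 15914 = \frac{118404559}{7170}$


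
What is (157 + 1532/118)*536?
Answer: 5375544/59 ≈ 91111.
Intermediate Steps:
(157 + 1532/118)*536 = (157 + 1532*(1/118))*536 = (157 + 766/59)*536 = (10029/59)*536 = 5375544/59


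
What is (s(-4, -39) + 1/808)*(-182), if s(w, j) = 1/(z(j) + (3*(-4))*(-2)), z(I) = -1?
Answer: -75621/9292 ≈ -8.1383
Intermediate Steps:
s(w, j) = 1/23 (s(w, j) = 1/(-1 + (3*(-4))*(-2)) = 1/(-1 - 12*(-2)) = 1/(-1 + 24) = 1/23)
(s(-4, -39) + 1/808)*(-182) = (1/23 + 1/808)*(-182) = (831/18584)*(-182) = -75621/9292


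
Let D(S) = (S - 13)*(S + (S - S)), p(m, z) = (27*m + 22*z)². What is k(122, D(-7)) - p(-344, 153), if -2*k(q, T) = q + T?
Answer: -35070215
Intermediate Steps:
p(m, z) = (22*z + 27*m)²
D(S) = S*(-13 + S) (D(S) = (-13 + S)*(S + 0) = (-13 + S)*S = S*(-13 + S))
k(q, T) = -T/2 - q/2 (k(q, T) = -(q + T)/2 = -(T + q)/2 = -T/2 - q/2)
k(122, D(-7)) - p(-344, 153) = (-(-7)*(-13 - 7)/2 - ½*122) - (22*153 + 27*(-344))² = (-(-7)*(-20)/2 - 61) - (3366 - 9288)² = (-½*140 - 61) - 1*(-5922)² = (-70 - 61) - 1*35070084 = -131 - 35070084 = -35070215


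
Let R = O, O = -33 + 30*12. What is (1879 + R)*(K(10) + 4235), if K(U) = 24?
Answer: 9395354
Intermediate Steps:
O = 327 (O = -33 + 360 = 327)
R = 327
(1879 + R)*(K(10) + 4235) = (1879 + 327)*(24 + 4235) = 2206*4259 = 9395354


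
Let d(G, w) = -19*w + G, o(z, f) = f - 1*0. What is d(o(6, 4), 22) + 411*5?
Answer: 1641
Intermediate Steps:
o(z, f) = f (o(z, f) = f + 0 = f)
d(G, w) = G - 19*w
d(o(6, 4), 22) + 411*5 = (4 - 19*22) + 411*5 = (4 - 418) + 2055 = -414 + 2055 = 1641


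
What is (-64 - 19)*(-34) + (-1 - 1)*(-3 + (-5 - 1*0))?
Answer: 2838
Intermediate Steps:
(-64 - 19)*(-34) + (-1 - 1)*(-3 + (-5 - 1*0)) = -83*(-34) - 2*(-3 + (-5 + 0)) = 2822 - 2*(-3 - 5) = 2822 - 2*(-8) = 2822 + 16 = 2838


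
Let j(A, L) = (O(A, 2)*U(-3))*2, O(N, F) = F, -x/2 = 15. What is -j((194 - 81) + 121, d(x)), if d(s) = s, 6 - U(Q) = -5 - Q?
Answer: -32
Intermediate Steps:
U(Q) = 11 + Q (U(Q) = 6 - (-5 - Q) = 6 + (5 + Q) = 11 + Q)
x = -30 (x = -2*15 = -30)
j(A, L) = 32 (j(A, L) = (2*(11 - 3))*2 = (2*8)*2 = 16*2 = 32)
-j((194 - 81) + 121, d(x)) = -1*32 = -32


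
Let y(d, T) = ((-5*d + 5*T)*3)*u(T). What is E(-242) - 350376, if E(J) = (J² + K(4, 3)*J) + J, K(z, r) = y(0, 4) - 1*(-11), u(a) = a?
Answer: -352796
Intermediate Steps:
y(d, T) = T*(-15*d + 15*T) (y(d, T) = ((-5*d + 5*T)*3)*T = (-15*d + 15*T)*T = T*(-15*d + 15*T))
K(z, r) = 251 (K(z, r) = 15*4*(4 - 1*0) - 1*(-11) = 15*4*(4 + 0) + 11 = 15*4*4 + 11 = 240 + 11 = 251)
E(J) = J² + 252*J (E(J) = (J² + 251*J) + J = J² + 252*J)
E(-242) - 350376 = -242*(252 - 242) - 350376 = -242*10 - 350376 = -2420 - 350376 = -352796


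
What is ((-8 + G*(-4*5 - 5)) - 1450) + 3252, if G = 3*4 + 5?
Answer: 1369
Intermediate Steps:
G = 17 (G = 12 + 5 = 17)
((-8 + G*(-4*5 - 5)) - 1450) + 3252 = ((-8 + 17*(-4*5 - 5)) - 1450) + 3252 = ((-8 + 17*(-20 - 5)) - 1450) + 3252 = ((-8 + 17*(-25)) - 1450) + 3252 = ((-8 - 425) - 1450) + 3252 = (-433 - 1450) + 3252 = -1883 + 3252 = 1369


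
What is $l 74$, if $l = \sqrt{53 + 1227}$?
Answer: $1184 \sqrt{5} \approx 2647.5$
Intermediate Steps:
$l = 16 \sqrt{5}$ ($l = \sqrt{1280} = 16 \sqrt{5} \approx 35.777$)
$l 74 = 16 \sqrt{5} \cdot 74 = 1184 \sqrt{5}$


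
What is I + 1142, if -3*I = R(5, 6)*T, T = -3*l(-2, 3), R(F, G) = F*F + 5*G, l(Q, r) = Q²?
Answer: 1362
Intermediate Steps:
R(F, G) = F² + 5*G
T = -12 (T = -3*(-2)² = -3*4 = -12)
I = 220 (I = -(5² + 5*6)*(-12)/3 = -(25 + 30)*(-12)/3 = -55*(-12)/3 = -⅓*(-660) = 220)
I + 1142 = 220 + 1142 = 1362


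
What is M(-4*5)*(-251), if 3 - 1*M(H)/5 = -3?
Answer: -7530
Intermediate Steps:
M(H) = 30 (M(H) = 15 - 5*(-3) = 15 + 15 = 30)
M(-4*5)*(-251) = 30*(-251) = -7530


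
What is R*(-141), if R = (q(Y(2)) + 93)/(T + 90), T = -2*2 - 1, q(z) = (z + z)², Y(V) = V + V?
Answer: -22137/85 ≈ -260.44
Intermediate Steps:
Y(V) = 2*V
q(z) = 4*z² (q(z) = (2*z)² = 4*z²)
T = -5 (T = -4 - 1 = -5)
R = 157/85 (R = (4*(2*2)² + 93)/(-5 + 90) = (4*4² + 93)/85 = (4*16 + 93)*(1/85) = (64 + 93)*(1/85) = 157*(1/85) = 157/85 ≈ 1.8471)
R*(-141) = (157/85)*(-141) = -22137/85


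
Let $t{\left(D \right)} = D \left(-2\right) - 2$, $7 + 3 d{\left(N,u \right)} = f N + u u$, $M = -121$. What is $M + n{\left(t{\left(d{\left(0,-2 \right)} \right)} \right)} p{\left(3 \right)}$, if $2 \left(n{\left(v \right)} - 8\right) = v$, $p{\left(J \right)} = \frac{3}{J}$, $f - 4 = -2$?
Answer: $-113$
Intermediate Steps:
$f = 2$ ($f = 4 - 2 = 2$)
$d{\left(N,u \right)} = - \frac{7}{3} + \frac{u^{2}}{3} + \frac{2 N}{3}$ ($d{\left(N,u \right)} = - \frac{7}{3} + \frac{2 N + u u}{3} = - \frac{7}{3} + \frac{2 N + u^{2}}{3} = - \frac{7}{3} + \frac{u^{2} + 2 N}{3} = - \frac{7}{3} + \left(\frac{u^{2}}{3} + \frac{2 N}{3}\right) = - \frac{7}{3} + \frac{u^{2}}{3} + \frac{2 N}{3}$)
$t{\left(D \right)} = -2 - 2 D$ ($t{\left(D \right)} = - 2 D - 2 = -2 - 2 D$)
$n{\left(v \right)} = 8 + \frac{v}{2}$
$M + n{\left(t{\left(d{\left(0,-2 \right)} \right)} \right)} p{\left(3 \right)} = -121 + \left(8 + \frac{-2 - 2 \left(- \frac{7}{3} + \frac{\left(-2\right)^{2}}{3} + \frac{2}{3} \cdot 0\right)}{2}\right) \frac{3}{3} = -121 + \left(8 + \frac{-2 - 2 \left(- \frac{7}{3} + \frac{1}{3} \cdot 4 + 0\right)}{2}\right) 3 \cdot \frac{1}{3} = -121 + \left(8 + \frac{-2 - 2 \left(- \frac{7}{3} + \frac{4}{3} + 0\right)}{2}\right) 1 = -121 + \left(8 + \frac{-2 - -2}{2}\right) 1 = -121 + \left(8 + \frac{-2 + 2}{2}\right) 1 = -121 + \left(8 + \frac{1}{2} \cdot 0\right) 1 = -121 + \left(8 + 0\right) 1 = -121 + 8 \cdot 1 = -121 + 8 = -113$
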